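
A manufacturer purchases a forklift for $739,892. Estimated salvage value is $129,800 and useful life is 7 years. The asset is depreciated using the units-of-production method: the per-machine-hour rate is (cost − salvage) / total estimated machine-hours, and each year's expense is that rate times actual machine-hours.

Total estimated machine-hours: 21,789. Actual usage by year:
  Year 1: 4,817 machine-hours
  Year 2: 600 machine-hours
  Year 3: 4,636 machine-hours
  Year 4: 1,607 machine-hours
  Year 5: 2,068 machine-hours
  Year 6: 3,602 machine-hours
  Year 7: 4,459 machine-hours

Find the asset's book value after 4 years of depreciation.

$413,412

Depreciable base = $739,892 − $129,800 = $610,092.
Rate = $610,092 / 21,789 machine-hours = $28 per machine-hour.
Year 1: 4,817 × $28 = $134,876. Book value $605,016.
Year 2: 600 × $28 = $16,800. Book value $588,216.
Year 3: 4,636 × $28 = $129,808. Book value $458,408.
Year 4: 1,607 × $28 = $44,996. Book value $413,412.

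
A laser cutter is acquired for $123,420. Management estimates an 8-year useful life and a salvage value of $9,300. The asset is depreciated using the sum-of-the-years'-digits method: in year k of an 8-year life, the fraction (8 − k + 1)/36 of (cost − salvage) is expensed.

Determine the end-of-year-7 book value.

Depreciable base = $123,420 − $9,300 = $114,120.
Sum of the years' digits = 8+7+6+5+4+3+2+1 = 36.
Year 1: $114,120 × 8/36 = $25,360. Book value $98,060.
Year 2: $114,120 × 7/36 = $22,190. Book value $75,870.
Year 3: $114,120 × 6/36 = $19,020. Book value $56,850.
Year 4: $114,120 × 5/36 = $15,850. Book value $41,000.
Year 5: $114,120 × 4/36 = $12,680. Book value $28,320.
Year 6: $114,120 × 3/36 = $9,510. Book value $18,810.
Year 7: $114,120 × 2/36 = $6,340. Book value $12,470.

$12,470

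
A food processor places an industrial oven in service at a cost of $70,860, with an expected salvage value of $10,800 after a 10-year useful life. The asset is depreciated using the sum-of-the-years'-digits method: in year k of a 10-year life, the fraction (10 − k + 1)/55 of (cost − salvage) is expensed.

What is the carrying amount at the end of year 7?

$17,352

Depreciable base = $70,860 − $10,800 = $60,060.
Sum of the years' digits = 10+9+8+7+6+5+4+3+2+1 = 55.
Year 1: $60,060 × 10/55 = $10,920. Book value $59,940.
Year 2: $60,060 × 9/55 = $9,828. Book value $50,112.
Year 3: $60,060 × 8/55 = $8,736. Book value $41,376.
Year 4: $60,060 × 7/55 = $7,644. Book value $33,732.
Year 5: $60,060 × 6/55 = $6,552. Book value $27,180.
Year 6: $60,060 × 5/55 = $5,460. Book value $21,720.
Year 7: $60,060 × 4/55 = $4,368. Book value $17,352.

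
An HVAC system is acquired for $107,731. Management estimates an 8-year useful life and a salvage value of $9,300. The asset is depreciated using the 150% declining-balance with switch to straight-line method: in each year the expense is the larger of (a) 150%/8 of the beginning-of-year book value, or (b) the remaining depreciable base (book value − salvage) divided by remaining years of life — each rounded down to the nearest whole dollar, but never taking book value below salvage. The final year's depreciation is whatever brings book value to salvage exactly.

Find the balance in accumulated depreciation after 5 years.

Depreciable base = $107,731 − $9,300 = $98,431.
Year 1: DB = ⌊$107,731 × 150%/8⌋ = $20,199; SL = ⌊$98,431/8⌋ = $12,303 → take DB $20,199. Book value $87,532.
Year 2: DB = ⌊$87,532 × 150%/8⌋ = $16,412; SL = ⌊$78,232/7⌋ = $11,176 → take DB $16,412. Book value $71,120.
Year 3: DB = ⌊$71,120 × 150%/8⌋ = $13,335; SL = ⌊$61,820/6⌋ = $10,303 → take DB $13,335. Book value $57,785.
Year 4: DB = ⌊$57,785 × 150%/8⌋ = $10,834; SL = ⌊$48,485/5⌋ = $9,697 → take DB $10,834. Book value $46,951.
Year 5: DB = ⌊$46,951 × 150%/8⌋ = $8,803; SL = ⌊$37,651/4⌋ = $9,412 → take SL $9,412. Book value $37,539.
Accumulated through year 5 = $107,731 − $37,539 = $70,192.

$70,192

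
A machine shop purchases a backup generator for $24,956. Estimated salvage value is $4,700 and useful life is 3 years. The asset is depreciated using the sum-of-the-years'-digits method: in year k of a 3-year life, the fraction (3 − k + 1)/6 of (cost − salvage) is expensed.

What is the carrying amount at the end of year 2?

Depreciable base = $24,956 − $4,700 = $20,256.
Sum of the years' digits = 3+2+1 = 6.
Year 1: $20,256 × 3/6 = $10,128. Book value $14,828.
Year 2: $20,256 × 2/6 = $6,752. Book value $8,076.

$8,076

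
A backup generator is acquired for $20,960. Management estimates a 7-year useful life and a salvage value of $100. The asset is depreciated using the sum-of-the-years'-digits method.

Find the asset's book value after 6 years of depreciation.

$845

Depreciable base = $20,960 − $100 = $20,860.
Sum of the years' digits = 7+6+5+4+3+2+1 = 28.
Year 1: $20,860 × 7/28 = $5,215. Book value $15,745.
Year 2: $20,860 × 6/28 = $4,470. Book value $11,275.
Year 3: $20,860 × 5/28 = $3,725. Book value $7,550.
Year 4: $20,860 × 4/28 = $2,980. Book value $4,570.
Year 5: $20,860 × 3/28 = $2,235. Book value $2,335.
Year 6: $20,860 × 2/28 = $1,490. Book value $845.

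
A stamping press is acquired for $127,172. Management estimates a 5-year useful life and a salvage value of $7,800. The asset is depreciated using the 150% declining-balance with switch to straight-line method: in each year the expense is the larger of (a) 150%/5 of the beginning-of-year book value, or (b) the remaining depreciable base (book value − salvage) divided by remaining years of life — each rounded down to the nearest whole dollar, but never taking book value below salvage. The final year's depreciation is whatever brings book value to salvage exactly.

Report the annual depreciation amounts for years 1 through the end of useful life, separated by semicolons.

$38,151; $26,706; $18,694; $17,910; $17,911

Depreciable base = $127,172 − $7,800 = $119,372.
Year 1: DB = ⌊$127,172 × 150%/5⌋ = $38,151; SL = ⌊$119,372/5⌋ = $23,874 → take DB $38,151. Book value $89,021.
Year 2: DB = ⌊$89,021 × 150%/5⌋ = $26,706; SL = ⌊$81,221/4⌋ = $20,305 → take DB $26,706. Book value $62,315.
Year 3: DB = ⌊$62,315 × 150%/5⌋ = $18,694; SL = ⌊$54,515/3⌋ = $18,171 → take DB $18,694. Book value $43,621.
Year 4: DB = ⌊$43,621 × 150%/5⌋ = $13,086; SL = ⌊$35,821/2⌋ = $17,910 → take SL $17,910. Book value $25,711.
Year 5 (final): $25,711 − $7,800 = $17,911. Book value $7,800.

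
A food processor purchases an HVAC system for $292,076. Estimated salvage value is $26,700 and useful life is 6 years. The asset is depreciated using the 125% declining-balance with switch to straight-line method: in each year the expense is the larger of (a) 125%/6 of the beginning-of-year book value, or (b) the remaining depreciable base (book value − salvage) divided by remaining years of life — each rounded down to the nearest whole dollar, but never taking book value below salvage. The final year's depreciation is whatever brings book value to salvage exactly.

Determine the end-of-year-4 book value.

Depreciable base = $292,076 − $26,700 = $265,376.
Year 1: DB = ⌊$292,076 × 125%/6⌋ = $60,849; SL = ⌊$265,376/6⌋ = $44,229 → take DB $60,849. Book value $231,227.
Year 2: DB = ⌊$231,227 × 125%/6⌋ = $48,172; SL = ⌊$204,527/5⌋ = $40,905 → take DB $48,172. Book value $183,055.
Year 3: DB = ⌊$183,055 × 125%/6⌋ = $38,136; SL = ⌊$156,355/4⌋ = $39,088 → take SL $39,088. Book value $143,967.
Year 4: DB = ⌊$143,967 × 125%/6⌋ = $29,993; SL = ⌊$117,267/3⌋ = $39,089 → take SL $39,089. Book value $104,878.

$104,878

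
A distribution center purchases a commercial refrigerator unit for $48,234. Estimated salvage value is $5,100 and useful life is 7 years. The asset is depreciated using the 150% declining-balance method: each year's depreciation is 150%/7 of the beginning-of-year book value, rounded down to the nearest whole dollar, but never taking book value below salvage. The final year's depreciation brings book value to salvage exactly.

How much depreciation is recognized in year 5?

Depreciable base = $48,234 − $5,100 = $43,134.
Year 1: ⌊$48,234 × 150%/7⌋ = $10,335. Book value $37,899.
Year 2: ⌊$37,899 × 150%/7⌋ = $8,121. Book value $29,778.
Year 3: ⌊$29,778 × 150%/7⌋ = $6,381. Book value $23,397.
Year 4: ⌊$23,397 × 150%/7⌋ = $5,013. Book value $18,384.
Year 5: ⌊$18,384 × 150%/7⌋ = $3,939. Book value $14,445.

$3,939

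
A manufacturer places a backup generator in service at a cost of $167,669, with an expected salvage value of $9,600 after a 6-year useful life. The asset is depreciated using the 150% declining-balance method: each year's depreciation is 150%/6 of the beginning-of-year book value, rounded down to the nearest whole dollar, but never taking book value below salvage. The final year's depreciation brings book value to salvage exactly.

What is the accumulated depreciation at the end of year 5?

$127,880

Depreciable base = $167,669 − $9,600 = $158,069.
Year 1: ⌊$167,669 × 150%/6⌋ = $41,917. Book value $125,752.
Year 2: ⌊$125,752 × 150%/6⌋ = $31,438. Book value $94,314.
Year 3: ⌊$94,314 × 150%/6⌋ = $23,578. Book value $70,736.
Year 4: ⌊$70,736 × 150%/6⌋ = $17,684. Book value $53,052.
Year 5: ⌊$53,052 × 150%/6⌋ = $13,263. Book value $39,789.
Accumulated through year 5 = $167,669 − $39,789 = $127,880.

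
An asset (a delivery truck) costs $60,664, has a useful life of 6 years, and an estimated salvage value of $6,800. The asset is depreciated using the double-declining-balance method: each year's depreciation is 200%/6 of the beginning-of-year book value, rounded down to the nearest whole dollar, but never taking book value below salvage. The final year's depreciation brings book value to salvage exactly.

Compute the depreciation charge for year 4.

Depreciable base = $60,664 − $6,800 = $53,864.
Year 1: ⌊$60,664 × 200%/6⌋ = $20,221. Book value $40,443.
Year 2: ⌊$40,443 × 200%/6⌋ = $13,481. Book value $26,962.
Year 3: ⌊$26,962 × 200%/6⌋ = $8,987. Book value $17,975.
Year 4: ⌊$17,975 × 200%/6⌋ = $5,991. Book value $11,984.

$5,991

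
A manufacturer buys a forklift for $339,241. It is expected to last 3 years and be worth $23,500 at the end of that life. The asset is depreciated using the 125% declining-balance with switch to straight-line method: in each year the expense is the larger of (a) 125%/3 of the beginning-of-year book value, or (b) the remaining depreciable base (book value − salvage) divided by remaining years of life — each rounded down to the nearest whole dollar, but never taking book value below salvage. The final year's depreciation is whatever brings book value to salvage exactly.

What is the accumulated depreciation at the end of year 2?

Depreciable base = $339,241 − $23,500 = $315,741.
Year 1: DB = ⌊$339,241 × 125%/3⌋ = $141,350; SL = ⌊$315,741/3⌋ = $105,247 → take DB $141,350. Book value $197,891.
Year 2: DB = ⌊$197,891 × 125%/3⌋ = $82,454; SL = ⌊$174,391/2⌋ = $87,195 → take SL $87,195. Book value $110,696.
Accumulated through year 2 = $339,241 − $110,696 = $228,545.

$228,545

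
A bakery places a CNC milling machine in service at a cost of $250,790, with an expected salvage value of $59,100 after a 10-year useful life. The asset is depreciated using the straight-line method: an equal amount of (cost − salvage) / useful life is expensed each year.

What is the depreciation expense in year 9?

Depreciable base = $250,790 − $59,100 = $191,690.
Annual expense = $191,690 / 10 = $19,169.

$19,169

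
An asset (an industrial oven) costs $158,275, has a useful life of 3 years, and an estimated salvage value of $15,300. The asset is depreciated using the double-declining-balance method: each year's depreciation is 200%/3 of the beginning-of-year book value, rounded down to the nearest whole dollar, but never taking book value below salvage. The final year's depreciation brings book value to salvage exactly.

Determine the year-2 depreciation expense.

Depreciable base = $158,275 − $15,300 = $142,975.
Year 1: ⌊$158,275 × 200%/3⌋ = $105,516. Book value $52,759.
Year 2: ⌊$52,759 × 200%/3⌋ = $35,172. Book value $17,587.

$35,172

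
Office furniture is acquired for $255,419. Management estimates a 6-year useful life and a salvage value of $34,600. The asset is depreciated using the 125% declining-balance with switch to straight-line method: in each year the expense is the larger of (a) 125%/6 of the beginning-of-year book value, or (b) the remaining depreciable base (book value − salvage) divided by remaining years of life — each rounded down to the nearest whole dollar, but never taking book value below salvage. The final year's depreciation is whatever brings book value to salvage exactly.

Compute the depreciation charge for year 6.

Depreciable base = $255,419 − $34,600 = $220,819.
Year 1: DB = ⌊$255,419 × 125%/6⌋ = $53,212; SL = ⌊$220,819/6⌋ = $36,803 → take DB $53,212. Book value $202,207.
Year 2: DB = ⌊$202,207 × 125%/6⌋ = $42,126; SL = ⌊$167,607/5⌋ = $33,521 → take DB $42,126. Book value $160,081.
Year 3: DB = ⌊$160,081 × 125%/6⌋ = $33,350; SL = ⌊$125,481/4⌋ = $31,370 → take DB $33,350. Book value $126,731.
Year 4: DB = ⌊$126,731 × 125%/6⌋ = $26,402; SL = ⌊$92,131/3⌋ = $30,710 → take SL $30,710. Book value $96,021.
Year 5: DB = ⌊$96,021 × 125%/6⌋ = $20,004; SL = ⌊$61,421/2⌋ = $30,710 → take SL $30,710. Book value $65,311.
Year 6 (final): $65,311 − $34,600 = $30,711. Book value $34,600.

$30,711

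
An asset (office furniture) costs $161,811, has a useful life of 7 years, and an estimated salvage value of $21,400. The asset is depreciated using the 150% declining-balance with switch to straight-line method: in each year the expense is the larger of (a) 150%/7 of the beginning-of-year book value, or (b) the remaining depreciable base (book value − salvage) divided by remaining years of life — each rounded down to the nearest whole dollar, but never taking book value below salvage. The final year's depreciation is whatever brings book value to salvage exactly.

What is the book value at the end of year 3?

$78,489

Depreciable base = $161,811 − $21,400 = $140,411.
Year 1: DB = ⌊$161,811 × 150%/7⌋ = $34,673; SL = ⌊$140,411/7⌋ = $20,058 → take DB $34,673. Book value $127,138.
Year 2: DB = ⌊$127,138 × 150%/7⌋ = $27,243; SL = ⌊$105,738/6⌋ = $17,623 → take DB $27,243. Book value $99,895.
Year 3: DB = ⌊$99,895 × 150%/7⌋ = $21,406; SL = ⌊$78,495/5⌋ = $15,699 → take DB $21,406. Book value $78,489.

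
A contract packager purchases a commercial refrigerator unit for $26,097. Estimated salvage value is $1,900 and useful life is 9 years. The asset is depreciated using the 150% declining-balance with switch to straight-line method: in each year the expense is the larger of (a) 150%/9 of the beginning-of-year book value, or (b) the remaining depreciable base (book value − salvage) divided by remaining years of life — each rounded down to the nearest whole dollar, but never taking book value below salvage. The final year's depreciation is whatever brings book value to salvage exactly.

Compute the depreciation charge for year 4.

$2,517

Depreciable base = $26,097 − $1,900 = $24,197.
Year 1: DB = ⌊$26,097 × 150%/9⌋ = $4,349; SL = ⌊$24,197/9⌋ = $2,688 → take DB $4,349. Book value $21,748.
Year 2: DB = ⌊$21,748 × 150%/9⌋ = $3,624; SL = ⌊$19,848/8⌋ = $2,481 → take DB $3,624. Book value $18,124.
Year 3: DB = ⌊$18,124 × 150%/9⌋ = $3,020; SL = ⌊$16,224/7⌋ = $2,317 → take DB $3,020. Book value $15,104.
Year 4: DB = ⌊$15,104 × 150%/9⌋ = $2,517; SL = ⌊$13,204/6⌋ = $2,200 → take DB $2,517. Book value $12,587.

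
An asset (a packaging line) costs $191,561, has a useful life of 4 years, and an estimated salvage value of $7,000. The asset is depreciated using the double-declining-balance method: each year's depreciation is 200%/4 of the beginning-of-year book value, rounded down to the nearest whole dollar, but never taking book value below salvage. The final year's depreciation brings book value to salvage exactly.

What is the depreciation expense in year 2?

Depreciable base = $191,561 − $7,000 = $184,561.
Year 1: ⌊$191,561 × 200%/4⌋ = $95,780. Book value $95,781.
Year 2: ⌊$95,781 × 200%/4⌋ = $47,890. Book value $47,891.

$47,890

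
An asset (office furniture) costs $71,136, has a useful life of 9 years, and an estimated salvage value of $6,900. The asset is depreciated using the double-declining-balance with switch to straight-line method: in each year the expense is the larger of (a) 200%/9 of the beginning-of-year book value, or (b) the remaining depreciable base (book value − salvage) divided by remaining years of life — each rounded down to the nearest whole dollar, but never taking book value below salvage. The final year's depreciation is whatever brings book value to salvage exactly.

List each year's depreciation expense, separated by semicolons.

$15,808; $12,295; $9,562; $7,438; $5,785; $4,499; $3,499; $2,722; $2,628

Depreciable base = $71,136 − $6,900 = $64,236.
Year 1: DB = ⌊$71,136 × 200%/9⌋ = $15,808; SL = ⌊$64,236/9⌋ = $7,137 → take DB $15,808. Book value $55,328.
Year 2: DB = ⌊$55,328 × 200%/9⌋ = $12,295; SL = ⌊$48,428/8⌋ = $6,053 → take DB $12,295. Book value $43,033.
Year 3: DB = ⌊$43,033 × 200%/9⌋ = $9,562; SL = ⌊$36,133/7⌋ = $5,161 → take DB $9,562. Book value $33,471.
Year 4: DB = ⌊$33,471 × 200%/9⌋ = $7,438; SL = ⌊$26,571/6⌋ = $4,428 → take DB $7,438. Book value $26,033.
Year 5: DB = ⌊$26,033 × 200%/9⌋ = $5,785; SL = ⌊$19,133/5⌋ = $3,826 → take DB $5,785. Book value $20,248.
Year 6: DB = ⌊$20,248 × 200%/9⌋ = $4,499; SL = ⌊$13,348/4⌋ = $3,337 → take DB $4,499. Book value $15,749.
Year 7: DB = ⌊$15,749 × 200%/9⌋ = $3,499; SL = ⌊$8,849/3⌋ = $2,949 → take DB $3,499. Book value $12,250.
Year 8: DB = ⌊$12,250 × 200%/9⌋ = $2,722; SL = ⌊$5,350/2⌋ = $2,675 → take DB $2,722. Book value $9,528.
Year 9 (final): $9,528 − $6,900 = $2,628. Book value $6,900.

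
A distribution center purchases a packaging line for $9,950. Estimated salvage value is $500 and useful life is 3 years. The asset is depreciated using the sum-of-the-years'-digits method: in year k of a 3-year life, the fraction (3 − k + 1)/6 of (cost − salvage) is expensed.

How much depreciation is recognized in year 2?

$3,150

Depreciable base = $9,950 − $500 = $9,450.
Sum of the years' digits = 3+2+1 = 6.
Year 1: $9,450 × 3/6 = $4,725. Book value $5,225.
Year 2: $9,450 × 2/6 = $3,150. Book value $2,075.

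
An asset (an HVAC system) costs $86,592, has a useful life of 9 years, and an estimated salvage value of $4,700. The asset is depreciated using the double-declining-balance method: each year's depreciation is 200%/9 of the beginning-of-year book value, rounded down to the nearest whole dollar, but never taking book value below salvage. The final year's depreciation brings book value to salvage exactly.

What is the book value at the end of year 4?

$31,690

Depreciable base = $86,592 − $4,700 = $81,892.
Year 1: ⌊$86,592 × 200%/9⌋ = $19,242. Book value $67,350.
Year 2: ⌊$67,350 × 200%/9⌋ = $14,966. Book value $52,384.
Year 3: ⌊$52,384 × 200%/9⌋ = $11,640. Book value $40,744.
Year 4: ⌊$40,744 × 200%/9⌋ = $9,054. Book value $31,690.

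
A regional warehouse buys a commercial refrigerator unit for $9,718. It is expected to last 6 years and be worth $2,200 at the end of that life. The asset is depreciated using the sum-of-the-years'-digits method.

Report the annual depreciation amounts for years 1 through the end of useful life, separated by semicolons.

Depreciable base = $9,718 − $2,200 = $7,518.
Sum of the years' digits = 6+5+4+3+2+1 = 21.
Year 1: $7,518 × 6/21 = $2,148. Book value $7,570.
Year 2: $7,518 × 5/21 = $1,790. Book value $5,780.
Year 3: $7,518 × 4/21 = $1,432. Book value $4,348.
Year 4: $7,518 × 3/21 = $1,074. Book value $3,274.
Year 5: $7,518 × 2/21 = $716. Book value $2,558.
Year 6: $7,518 × 1/21 = $358. Book value $2,200.

$2,148; $1,790; $1,432; $1,074; $716; $358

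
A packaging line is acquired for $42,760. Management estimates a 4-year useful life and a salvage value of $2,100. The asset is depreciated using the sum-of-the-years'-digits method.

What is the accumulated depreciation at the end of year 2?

$28,462

Depreciable base = $42,760 − $2,100 = $40,660.
Sum of the years' digits = 4+3+2+1 = 10.
Year 1: $40,660 × 4/10 = $16,264. Book value $26,496.
Year 2: $40,660 × 3/10 = $12,198. Book value $14,298.
Accumulated through year 2 = $42,760 − $14,298 = $28,462.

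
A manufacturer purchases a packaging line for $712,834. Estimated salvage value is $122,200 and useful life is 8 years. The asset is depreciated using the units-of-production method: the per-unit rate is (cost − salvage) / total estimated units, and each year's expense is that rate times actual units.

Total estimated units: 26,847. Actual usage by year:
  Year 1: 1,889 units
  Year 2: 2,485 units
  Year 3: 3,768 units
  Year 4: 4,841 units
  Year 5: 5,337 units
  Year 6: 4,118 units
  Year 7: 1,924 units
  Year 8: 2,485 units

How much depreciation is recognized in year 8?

Depreciable base = $712,834 − $122,200 = $590,634.
Rate = $590,634 / 26,847 units = $22 per unit.
Year 1: 1,889 × $22 = $41,558. Book value $671,276.
Year 2: 2,485 × $22 = $54,670. Book value $616,606.
Year 3: 3,768 × $22 = $82,896. Book value $533,710.
Year 4: 4,841 × $22 = $106,502. Book value $427,208.
Year 5: 5,337 × $22 = $117,414. Book value $309,794.
Year 6: 4,118 × $22 = $90,596. Book value $219,198.
Year 7: 1,924 × $22 = $42,328. Book value $176,870.
Year 8: 2,485 × $22 = $54,670. Book value $122,200.

$54,670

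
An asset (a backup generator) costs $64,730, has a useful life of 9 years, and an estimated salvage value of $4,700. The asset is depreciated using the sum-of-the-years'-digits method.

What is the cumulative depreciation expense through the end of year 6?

$52,026

Depreciable base = $64,730 − $4,700 = $60,030.
Sum of the years' digits = 9+8+7+6+5+4+3+2+1 = 45.
Year 1: $60,030 × 9/45 = $12,006. Book value $52,724.
Year 2: $60,030 × 8/45 = $10,672. Book value $42,052.
Year 3: $60,030 × 7/45 = $9,338. Book value $32,714.
Year 4: $60,030 × 6/45 = $8,004. Book value $24,710.
Year 5: $60,030 × 5/45 = $6,670. Book value $18,040.
Year 6: $60,030 × 4/45 = $5,336. Book value $12,704.
Accumulated through year 6 = $64,730 − $12,704 = $52,026.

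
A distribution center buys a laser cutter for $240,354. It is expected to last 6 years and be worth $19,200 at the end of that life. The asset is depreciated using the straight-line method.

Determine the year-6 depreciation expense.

$36,859

Depreciable base = $240,354 − $19,200 = $221,154.
Annual expense = $221,154 / 6 = $36,859.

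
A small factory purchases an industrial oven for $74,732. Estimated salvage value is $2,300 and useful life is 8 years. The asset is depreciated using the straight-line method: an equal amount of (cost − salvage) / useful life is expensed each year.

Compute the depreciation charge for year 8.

$9,054

Depreciable base = $74,732 − $2,300 = $72,432.
Annual expense = $72,432 / 8 = $9,054.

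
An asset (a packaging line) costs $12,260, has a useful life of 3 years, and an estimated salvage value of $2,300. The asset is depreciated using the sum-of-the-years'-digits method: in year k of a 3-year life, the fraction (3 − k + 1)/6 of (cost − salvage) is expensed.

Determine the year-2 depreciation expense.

$3,320

Depreciable base = $12,260 − $2,300 = $9,960.
Sum of the years' digits = 3+2+1 = 6.
Year 1: $9,960 × 3/6 = $4,980. Book value $7,280.
Year 2: $9,960 × 2/6 = $3,320. Book value $3,960.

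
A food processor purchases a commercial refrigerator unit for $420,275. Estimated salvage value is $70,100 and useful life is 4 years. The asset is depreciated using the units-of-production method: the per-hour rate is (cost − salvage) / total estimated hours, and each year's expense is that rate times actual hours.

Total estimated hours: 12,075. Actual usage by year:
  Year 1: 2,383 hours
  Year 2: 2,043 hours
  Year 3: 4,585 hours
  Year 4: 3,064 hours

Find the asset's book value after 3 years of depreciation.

Depreciable base = $420,275 − $70,100 = $350,175.
Rate = $350,175 / 12,075 hours = $29 per hour.
Year 1: 2,383 × $29 = $69,107. Book value $351,168.
Year 2: 2,043 × $29 = $59,247. Book value $291,921.
Year 3: 4,585 × $29 = $132,965. Book value $158,956.

$158,956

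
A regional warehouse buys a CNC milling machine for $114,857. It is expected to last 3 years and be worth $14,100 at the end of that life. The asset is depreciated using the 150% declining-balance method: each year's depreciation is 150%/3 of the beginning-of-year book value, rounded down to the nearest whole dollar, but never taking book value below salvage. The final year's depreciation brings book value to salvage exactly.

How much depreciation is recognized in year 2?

$28,714

Depreciable base = $114,857 − $14,100 = $100,757.
Year 1: ⌊$114,857 × 150%/3⌋ = $57,428. Book value $57,429.
Year 2: ⌊$57,429 × 150%/3⌋ = $28,714. Book value $28,715.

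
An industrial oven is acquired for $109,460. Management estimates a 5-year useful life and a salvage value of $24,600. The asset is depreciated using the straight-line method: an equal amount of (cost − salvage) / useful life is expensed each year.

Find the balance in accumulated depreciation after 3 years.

Depreciable base = $109,460 − $24,600 = $84,860.
Annual expense = $84,860 / 5 = $16,972.
End of year 1: book value $92,488.
End of year 2: book value $75,516.
End of year 3: book value $58,544.
Accumulated through year 3 = $109,460 − $58,544 = $50,916.

$50,916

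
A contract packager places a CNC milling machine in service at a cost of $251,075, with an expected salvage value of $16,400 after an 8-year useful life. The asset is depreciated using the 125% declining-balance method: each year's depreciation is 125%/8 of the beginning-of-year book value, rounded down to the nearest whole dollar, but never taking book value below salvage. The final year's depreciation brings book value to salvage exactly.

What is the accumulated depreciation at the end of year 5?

Depreciable base = $251,075 − $16,400 = $234,675.
Year 1: ⌊$251,075 × 125%/8⌋ = $39,230. Book value $211,845.
Year 2: ⌊$211,845 × 125%/8⌋ = $33,100. Book value $178,745.
Year 3: ⌊$178,745 × 125%/8⌋ = $27,928. Book value $150,817.
Year 4: ⌊$150,817 × 125%/8⌋ = $23,565. Book value $127,252.
Year 5: ⌊$127,252 × 125%/8⌋ = $19,883. Book value $107,369.
Accumulated through year 5 = $251,075 − $107,369 = $143,706.

$143,706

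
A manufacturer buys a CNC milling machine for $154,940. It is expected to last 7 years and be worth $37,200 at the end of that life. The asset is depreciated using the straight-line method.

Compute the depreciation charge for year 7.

Depreciable base = $154,940 − $37,200 = $117,740.
Annual expense = $117,740 / 7 = $16,820.

$16,820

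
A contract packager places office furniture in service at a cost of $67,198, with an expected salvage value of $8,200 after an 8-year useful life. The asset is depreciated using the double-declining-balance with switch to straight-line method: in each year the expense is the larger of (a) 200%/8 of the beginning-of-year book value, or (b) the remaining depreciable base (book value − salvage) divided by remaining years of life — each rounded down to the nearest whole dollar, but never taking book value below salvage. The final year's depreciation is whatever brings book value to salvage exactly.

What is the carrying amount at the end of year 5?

Depreciable base = $67,198 − $8,200 = $58,998.
Year 1: DB = ⌊$67,198 × 200%/8⌋ = $16,799; SL = ⌊$58,998/8⌋ = $7,374 → take DB $16,799. Book value $50,399.
Year 2: DB = ⌊$50,399 × 200%/8⌋ = $12,599; SL = ⌊$42,199/7⌋ = $6,028 → take DB $12,599. Book value $37,800.
Year 3: DB = ⌊$37,800 × 200%/8⌋ = $9,450; SL = ⌊$29,600/6⌋ = $4,933 → take DB $9,450. Book value $28,350.
Year 4: DB = ⌊$28,350 × 200%/8⌋ = $7,087; SL = ⌊$20,150/5⌋ = $4,030 → take DB $7,087. Book value $21,263.
Year 5: DB = ⌊$21,263 × 200%/8⌋ = $5,315; SL = ⌊$13,063/4⌋ = $3,265 → take DB $5,315. Book value $15,948.

$15,948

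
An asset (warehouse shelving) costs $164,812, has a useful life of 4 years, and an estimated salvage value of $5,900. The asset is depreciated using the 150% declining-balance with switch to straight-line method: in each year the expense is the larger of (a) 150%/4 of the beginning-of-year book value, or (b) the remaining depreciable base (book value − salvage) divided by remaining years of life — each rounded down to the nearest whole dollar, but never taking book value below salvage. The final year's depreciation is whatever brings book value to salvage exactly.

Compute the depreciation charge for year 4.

Depreciable base = $164,812 − $5,900 = $158,912.
Year 1: DB = ⌊$164,812 × 150%/4⌋ = $61,804; SL = ⌊$158,912/4⌋ = $39,728 → take DB $61,804. Book value $103,008.
Year 2: DB = ⌊$103,008 × 150%/4⌋ = $38,628; SL = ⌊$97,108/3⌋ = $32,369 → take DB $38,628. Book value $64,380.
Year 3: DB = ⌊$64,380 × 150%/4⌋ = $24,142; SL = ⌊$58,480/2⌋ = $29,240 → take SL $29,240. Book value $35,140.
Year 4 (final): $35,140 − $5,900 = $29,240. Book value $5,900.

$29,240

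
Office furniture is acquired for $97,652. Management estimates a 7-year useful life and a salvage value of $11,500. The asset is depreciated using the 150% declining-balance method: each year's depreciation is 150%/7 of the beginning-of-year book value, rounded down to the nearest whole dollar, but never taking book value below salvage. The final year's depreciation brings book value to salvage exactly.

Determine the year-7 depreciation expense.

Depreciable base = $97,652 − $11,500 = $86,152.
Year 1: ⌊$97,652 × 150%/7⌋ = $20,925. Book value $76,727.
Year 2: ⌊$76,727 × 150%/7⌋ = $16,441. Book value $60,286.
Year 3: ⌊$60,286 × 150%/7⌋ = $12,918. Book value $47,368.
Year 4: ⌊$47,368 × 150%/7⌋ = $10,150. Book value $37,218.
Year 5: ⌊$37,218 × 150%/7⌋ = $7,975. Book value $29,243.
Year 6: ⌊$29,243 × 150%/7⌋ = $6,266. Book value $22,977.
Year 7 (final): $22,977 − $11,500 = $11,477. Book value $11,500.

$11,477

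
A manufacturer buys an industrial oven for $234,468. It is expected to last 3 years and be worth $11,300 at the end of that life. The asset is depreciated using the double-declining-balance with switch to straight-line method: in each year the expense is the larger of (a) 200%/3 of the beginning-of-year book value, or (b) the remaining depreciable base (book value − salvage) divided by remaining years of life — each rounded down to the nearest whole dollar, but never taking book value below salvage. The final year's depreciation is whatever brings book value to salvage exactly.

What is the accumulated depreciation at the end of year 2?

Depreciable base = $234,468 − $11,300 = $223,168.
Year 1: DB = ⌊$234,468 × 200%/3⌋ = $156,312; SL = ⌊$223,168/3⌋ = $74,389 → take DB $156,312. Book value $78,156.
Year 2: DB = ⌊$78,156 × 200%/3⌋ = $52,104; SL = ⌊$66,856/2⌋ = $33,428 → take DB $52,104. Book value $26,052.
Accumulated through year 2 = $234,468 − $26,052 = $208,416.

$208,416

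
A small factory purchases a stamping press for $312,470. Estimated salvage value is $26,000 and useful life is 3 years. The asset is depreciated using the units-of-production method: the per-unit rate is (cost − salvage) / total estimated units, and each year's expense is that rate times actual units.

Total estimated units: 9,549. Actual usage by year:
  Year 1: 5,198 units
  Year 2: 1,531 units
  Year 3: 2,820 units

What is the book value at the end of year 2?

$110,600

Depreciable base = $312,470 − $26,000 = $286,470.
Rate = $286,470 / 9,549 units = $30 per unit.
Year 1: 5,198 × $30 = $155,940. Book value $156,530.
Year 2: 1,531 × $30 = $45,930. Book value $110,600.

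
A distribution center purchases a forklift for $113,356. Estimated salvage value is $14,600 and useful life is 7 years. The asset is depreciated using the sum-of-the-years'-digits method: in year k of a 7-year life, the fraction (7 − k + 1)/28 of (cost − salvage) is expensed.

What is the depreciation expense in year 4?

$14,108

Depreciable base = $113,356 − $14,600 = $98,756.
Sum of the years' digits = 7+6+5+4+3+2+1 = 28.
Year 1: $98,756 × 7/28 = $24,689. Book value $88,667.
Year 2: $98,756 × 6/28 = $21,162. Book value $67,505.
Year 3: $98,756 × 5/28 = $17,635. Book value $49,870.
Year 4: $98,756 × 4/28 = $14,108. Book value $35,762.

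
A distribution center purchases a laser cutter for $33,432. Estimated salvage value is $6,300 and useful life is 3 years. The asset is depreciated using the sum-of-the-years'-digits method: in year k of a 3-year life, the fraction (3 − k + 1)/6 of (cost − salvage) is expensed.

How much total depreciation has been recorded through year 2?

Depreciable base = $33,432 − $6,300 = $27,132.
Sum of the years' digits = 3+2+1 = 6.
Year 1: $27,132 × 3/6 = $13,566. Book value $19,866.
Year 2: $27,132 × 2/6 = $9,044. Book value $10,822.
Accumulated through year 2 = $33,432 − $10,822 = $22,610.

$22,610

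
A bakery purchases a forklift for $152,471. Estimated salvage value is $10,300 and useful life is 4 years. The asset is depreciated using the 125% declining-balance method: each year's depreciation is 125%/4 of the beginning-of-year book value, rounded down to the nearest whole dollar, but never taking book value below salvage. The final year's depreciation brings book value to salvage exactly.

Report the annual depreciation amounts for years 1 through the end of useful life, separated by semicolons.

Depreciable base = $152,471 − $10,300 = $142,171.
Year 1: ⌊$152,471 × 125%/4⌋ = $47,647. Book value $104,824.
Year 2: ⌊$104,824 × 125%/4⌋ = $32,757. Book value $72,067.
Year 3: ⌊$72,067 × 125%/4⌋ = $22,520. Book value $49,547.
Year 4 (final): $49,547 − $10,300 = $39,247. Book value $10,300.

$47,647; $32,757; $22,520; $39,247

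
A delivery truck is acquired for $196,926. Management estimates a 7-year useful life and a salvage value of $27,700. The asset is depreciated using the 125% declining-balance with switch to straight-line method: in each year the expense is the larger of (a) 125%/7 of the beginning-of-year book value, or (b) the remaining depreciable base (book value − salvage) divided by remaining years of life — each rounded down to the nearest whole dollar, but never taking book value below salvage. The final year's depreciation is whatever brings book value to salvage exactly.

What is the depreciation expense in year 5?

$20,362

Depreciable base = $196,926 − $27,700 = $169,226.
Year 1: DB = ⌊$196,926 × 125%/7⌋ = $35,165; SL = ⌊$169,226/7⌋ = $24,175 → take DB $35,165. Book value $161,761.
Year 2: DB = ⌊$161,761 × 125%/7⌋ = $28,885; SL = ⌊$134,061/6⌋ = $22,343 → take DB $28,885. Book value $132,876.
Year 3: DB = ⌊$132,876 × 125%/7⌋ = $23,727; SL = ⌊$105,176/5⌋ = $21,035 → take DB $23,727. Book value $109,149.
Year 4: DB = ⌊$109,149 × 125%/7⌋ = $19,490; SL = ⌊$81,449/4⌋ = $20,362 → take SL $20,362. Book value $88,787.
Year 5: DB = ⌊$88,787 × 125%/7⌋ = $15,854; SL = ⌊$61,087/3⌋ = $20,362 → take SL $20,362. Book value $68,425.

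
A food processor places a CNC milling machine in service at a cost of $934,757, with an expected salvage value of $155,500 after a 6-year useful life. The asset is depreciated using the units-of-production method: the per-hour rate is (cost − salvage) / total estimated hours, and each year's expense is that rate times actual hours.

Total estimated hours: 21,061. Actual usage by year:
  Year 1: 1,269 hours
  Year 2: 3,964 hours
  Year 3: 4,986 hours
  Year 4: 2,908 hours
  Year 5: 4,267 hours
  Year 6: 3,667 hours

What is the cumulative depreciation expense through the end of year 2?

$193,621

Depreciable base = $934,757 − $155,500 = $779,257.
Rate = $779,257 / 21,061 hours = $37 per hour.
Year 1: 1,269 × $37 = $46,953. Book value $887,804.
Year 2: 3,964 × $37 = $146,668. Book value $741,136.
Accumulated through year 2 = $934,757 − $741,136 = $193,621.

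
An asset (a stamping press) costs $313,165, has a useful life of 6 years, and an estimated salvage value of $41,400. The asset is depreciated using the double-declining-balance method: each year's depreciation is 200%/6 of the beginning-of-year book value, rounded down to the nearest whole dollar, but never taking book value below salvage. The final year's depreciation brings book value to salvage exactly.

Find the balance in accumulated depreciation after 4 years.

$251,305

Depreciable base = $313,165 − $41,400 = $271,765.
Year 1: ⌊$313,165 × 200%/6⌋ = $104,388. Book value $208,777.
Year 2: ⌊$208,777 × 200%/6⌋ = $69,592. Book value $139,185.
Year 3: ⌊$139,185 × 200%/6⌋ = $46,395. Book value $92,790.
Year 4: ⌊$92,790 × 200%/6⌋ = $30,930. Book value $61,860.
Accumulated through year 4 = $313,165 − $61,860 = $251,305.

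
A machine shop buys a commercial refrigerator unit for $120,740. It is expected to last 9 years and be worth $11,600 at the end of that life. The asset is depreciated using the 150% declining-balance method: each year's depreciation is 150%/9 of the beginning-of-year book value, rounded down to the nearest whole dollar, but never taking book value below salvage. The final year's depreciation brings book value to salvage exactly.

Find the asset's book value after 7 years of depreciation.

$33,699

Depreciable base = $120,740 − $11,600 = $109,140.
Year 1: ⌊$120,740 × 150%/9⌋ = $20,123. Book value $100,617.
Year 2: ⌊$100,617 × 150%/9⌋ = $16,769. Book value $83,848.
Year 3: ⌊$83,848 × 150%/9⌋ = $13,974. Book value $69,874.
Year 4: ⌊$69,874 × 150%/9⌋ = $11,645. Book value $58,229.
Year 5: ⌊$58,229 × 150%/9⌋ = $9,704. Book value $48,525.
Year 6: ⌊$48,525 × 150%/9⌋ = $8,087. Book value $40,438.
Year 7: ⌊$40,438 × 150%/9⌋ = $6,739. Book value $33,699.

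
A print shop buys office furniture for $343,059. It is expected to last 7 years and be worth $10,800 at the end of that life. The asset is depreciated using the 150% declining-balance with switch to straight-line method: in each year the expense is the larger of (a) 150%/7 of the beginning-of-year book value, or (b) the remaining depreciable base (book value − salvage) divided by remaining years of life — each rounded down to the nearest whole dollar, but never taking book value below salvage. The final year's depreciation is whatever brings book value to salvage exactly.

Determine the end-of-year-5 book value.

Depreciable base = $343,059 − $10,800 = $332,259.
Year 1: DB = ⌊$343,059 × 150%/7⌋ = $73,512; SL = ⌊$332,259/7⌋ = $47,465 → take DB $73,512. Book value $269,547.
Year 2: DB = ⌊$269,547 × 150%/7⌋ = $57,760; SL = ⌊$258,747/6⌋ = $43,124 → take DB $57,760. Book value $211,787.
Year 3: DB = ⌊$211,787 × 150%/7⌋ = $45,382; SL = ⌊$200,987/5⌋ = $40,197 → take DB $45,382. Book value $166,405.
Year 4: DB = ⌊$166,405 × 150%/7⌋ = $35,658; SL = ⌊$155,605/4⌋ = $38,901 → take SL $38,901. Book value $127,504.
Year 5: DB = ⌊$127,504 × 150%/7⌋ = $27,322; SL = ⌊$116,704/3⌋ = $38,901 → take SL $38,901. Book value $88,603.

$88,603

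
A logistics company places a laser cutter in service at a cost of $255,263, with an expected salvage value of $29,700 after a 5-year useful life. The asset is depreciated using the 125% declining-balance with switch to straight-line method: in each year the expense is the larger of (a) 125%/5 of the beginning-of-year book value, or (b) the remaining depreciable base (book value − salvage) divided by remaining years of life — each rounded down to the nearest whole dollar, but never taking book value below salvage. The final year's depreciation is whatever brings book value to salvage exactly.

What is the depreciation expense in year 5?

Depreciable base = $255,263 − $29,700 = $225,563.
Year 1: DB = ⌊$255,263 × 125%/5⌋ = $63,815; SL = ⌊$225,563/5⌋ = $45,112 → take DB $63,815. Book value $191,448.
Year 2: DB = ⌊$191,448 × 125%/5⌋ = $47,862; SL = ⌊$161,748/4⌋ = $40,437 → take DB $47,862. Book value $143,586.
Year 3: DB = ⌊$143,586 × 125%/5⌋ = $35,896; SL = ⌊$113,886/3⌋ = $37,962 → take SL $37,962. Book value $105,624.
Year 4: DB = ⌊$105,624 × 125%/5⌋ = $26,406; SL = ⌊$75,924/2⌋ = $37,962 → take SL $37,962. Book value $67,662.
Year 5 (final): $67,662 − $29,700 = $37,962. Book value $29,700.

$37,962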